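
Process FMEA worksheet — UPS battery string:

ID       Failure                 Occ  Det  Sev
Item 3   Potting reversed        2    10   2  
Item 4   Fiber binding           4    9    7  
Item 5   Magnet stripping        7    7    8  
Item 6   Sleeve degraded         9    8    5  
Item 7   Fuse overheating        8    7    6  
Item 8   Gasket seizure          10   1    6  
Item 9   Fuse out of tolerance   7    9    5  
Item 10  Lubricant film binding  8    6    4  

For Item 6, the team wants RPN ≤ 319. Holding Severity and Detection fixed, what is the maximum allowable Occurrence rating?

7

Item 6: S=5, O=9, D=8 → current RPN = 360.
Fixed product = 40. Need 40 × O ≤ 319, so O ≤ 319/40 = 7.97.
Maximum integer Occurrence rating = 7 (gives RPN 280; O=8 would give 320 > 319).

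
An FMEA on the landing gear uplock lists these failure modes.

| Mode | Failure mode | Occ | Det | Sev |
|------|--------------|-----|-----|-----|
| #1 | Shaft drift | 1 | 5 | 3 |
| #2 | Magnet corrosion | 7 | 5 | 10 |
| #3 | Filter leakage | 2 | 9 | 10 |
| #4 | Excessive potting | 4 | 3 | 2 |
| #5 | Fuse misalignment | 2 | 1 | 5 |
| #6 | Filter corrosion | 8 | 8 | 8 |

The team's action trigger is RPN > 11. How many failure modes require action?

RPN = Severity × Occurrence × Detection:
  #1: 3 × 1 × 5 = 15
  #2: 10 × 7 × 5 = 350
  #3: 10 × 2 × 9 = 180
  #4: 2 × 4 × 3 = 24
  #5: 5 × 2 × 1 = 10
  #6: 8 × 8 × 8 = 512
Modes with RPN > 11: #1 (15), #2 (350), #3 (180), #4 (24), #6 (512) → 5.

5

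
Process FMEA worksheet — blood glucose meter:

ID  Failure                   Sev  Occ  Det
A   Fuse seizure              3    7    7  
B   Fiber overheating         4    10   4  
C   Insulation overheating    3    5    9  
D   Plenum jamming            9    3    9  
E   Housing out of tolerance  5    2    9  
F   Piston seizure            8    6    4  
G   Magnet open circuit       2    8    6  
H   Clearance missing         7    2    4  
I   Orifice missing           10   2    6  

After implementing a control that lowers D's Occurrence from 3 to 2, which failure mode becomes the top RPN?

F

RPN = Severity × Occurrence × Detection:
  A: 3 × 7 × 7 = 147
  B: 4 × 10 × 4 = 160
  C: 3 × 5 × 9 = 135
  D: 9 × 3 × 9 = 243
  E: 5 × 2 × 9 = 90
  F: 8 × 6 × 4 = 192
  G: 2 × 8 × 6 = 96
  H: 7 × 2 × 4 = 56
  I: 10 × 2 × 6 = 120
After action: D → 9 × 2 × 9 = 162.
Revised RPNs: F=192, D=162, B=160, A=147, C=135, I=120, G=96, E=90, H=56.
Highest is now F (192).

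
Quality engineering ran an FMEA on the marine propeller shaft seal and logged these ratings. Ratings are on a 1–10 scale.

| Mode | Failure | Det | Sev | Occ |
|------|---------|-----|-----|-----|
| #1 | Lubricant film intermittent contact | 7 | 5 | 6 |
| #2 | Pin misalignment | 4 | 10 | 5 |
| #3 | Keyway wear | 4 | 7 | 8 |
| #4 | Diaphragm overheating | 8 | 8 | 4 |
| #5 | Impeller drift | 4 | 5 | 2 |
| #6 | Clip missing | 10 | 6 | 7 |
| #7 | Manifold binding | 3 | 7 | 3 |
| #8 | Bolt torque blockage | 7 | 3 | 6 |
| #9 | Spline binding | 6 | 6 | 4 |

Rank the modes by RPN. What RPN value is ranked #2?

RPN = Severity × Occurrence × Detection:
  #1: 5 × 6 × 7 = 210
  #2: 10 × 5 × 4 = 200
  #3: 7 × 8 × 4 = 224
  #4: 8 × 4 × 8 = 256
  #5: 5 × 2 × 4 = 40
  #6: 6 × 7 × 10 = 420
  #7: 7 × 3 × 3 = 63
  #8: 3 × 6 × 7 = 126
  #9: 6 × 4 × 6 = 144
Sorted descending: 420, 256, 224, 210, 200, 144, 126, 63, 40.
The second-highest RPN is 256 (#4).

256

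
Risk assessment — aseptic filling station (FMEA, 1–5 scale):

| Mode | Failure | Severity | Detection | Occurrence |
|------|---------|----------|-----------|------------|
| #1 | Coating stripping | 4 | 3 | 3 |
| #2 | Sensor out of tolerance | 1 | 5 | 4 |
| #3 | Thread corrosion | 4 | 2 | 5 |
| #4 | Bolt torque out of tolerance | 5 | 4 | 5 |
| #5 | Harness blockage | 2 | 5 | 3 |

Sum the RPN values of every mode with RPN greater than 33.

RPN = Severity × Occurrence × Detection:
  #1: 4 × 3 × 3 = 36
  #2: 1 × 4 × 5 = 20
  #3: 4 × 5 × 2 = 40
  #4: 5 × 5 × 4 = 100
  #5: 2 × 3 × 5 = 30
RPN > 33: #1 (36), #3 (40), #4 (100).
Sum: 36 + 40 + 100 = 176.

176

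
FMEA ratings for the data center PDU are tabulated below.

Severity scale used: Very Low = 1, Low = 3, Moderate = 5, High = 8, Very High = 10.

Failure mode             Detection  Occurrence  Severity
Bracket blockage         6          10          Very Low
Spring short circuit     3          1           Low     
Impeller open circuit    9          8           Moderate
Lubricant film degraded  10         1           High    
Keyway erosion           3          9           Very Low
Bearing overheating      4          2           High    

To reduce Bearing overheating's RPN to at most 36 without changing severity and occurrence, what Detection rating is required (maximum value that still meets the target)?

Bearing overheating: S=8, O=2, D=4 → current RPN = 64.
Fixed product = 16. Need 16 × D ≤ 36, so D ≤ 36/16 = 2.25.
Maximum integer Detection rating = 2 (gives RPN 32; D=3 would give 48 > 36).

2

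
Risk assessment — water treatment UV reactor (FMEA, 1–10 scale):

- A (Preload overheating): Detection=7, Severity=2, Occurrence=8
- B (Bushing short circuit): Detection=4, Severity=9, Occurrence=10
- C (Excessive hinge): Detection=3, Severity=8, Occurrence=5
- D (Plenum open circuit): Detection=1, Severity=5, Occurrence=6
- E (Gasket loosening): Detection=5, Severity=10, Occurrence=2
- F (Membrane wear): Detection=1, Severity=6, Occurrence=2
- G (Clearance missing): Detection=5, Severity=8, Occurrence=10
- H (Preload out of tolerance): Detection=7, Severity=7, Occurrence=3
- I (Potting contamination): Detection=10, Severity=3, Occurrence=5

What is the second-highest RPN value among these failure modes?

360

RPN = Severity × Occurrence × Detection:
  A: 2 × 8 × 7 = 112
  B: 9 × 10 × 4 = 360
  C: 8 × 5 × 3 = 120
  D: 5 × 6 × 1 = 30
  E: 10 × 2 × 5 = 100
  F: 6 × 2 × 1 = 12
  G: 8 × 10 × 5 = 400
  H: 7 × 3 × 7 = 147
  I: 3 × 5 × 10 = 150
Sorted descending: 400, 360, 150, 147, 120, 112, 100, 30, 12.
The second-highest RPN is 360 (B).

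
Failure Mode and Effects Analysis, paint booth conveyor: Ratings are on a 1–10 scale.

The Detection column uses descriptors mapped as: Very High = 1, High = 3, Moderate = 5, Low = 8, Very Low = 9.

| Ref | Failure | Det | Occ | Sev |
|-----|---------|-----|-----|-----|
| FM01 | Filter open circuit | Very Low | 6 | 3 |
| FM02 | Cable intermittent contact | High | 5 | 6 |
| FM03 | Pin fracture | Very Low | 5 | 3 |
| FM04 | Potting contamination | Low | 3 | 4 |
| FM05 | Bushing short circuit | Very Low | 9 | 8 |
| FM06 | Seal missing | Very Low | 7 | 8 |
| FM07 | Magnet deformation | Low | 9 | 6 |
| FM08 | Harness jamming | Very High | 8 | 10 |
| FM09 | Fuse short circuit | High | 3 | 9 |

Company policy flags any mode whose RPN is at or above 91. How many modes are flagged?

RPN = Severity × Occurrence × Detection:
  FM01: 3 × 6 × 9 = 162
  FM02: 6 × 5 × 3 = 90
  FM03: 3 × 5 × 9 = 135
  FM04: 4 × 3 × 8 = 96
  FM05: 8 × 9 × 9 = 648
  FM06: 8 × 7 × 9 = 504
  FM07: 6 × 9 × 8 = 432
  FM08: 10 × 8 × 1 = 80
  FM09: 9 × 3 × 3 = 81
Modes with RPN ≥ 91: FM01 (162), FM03 (135), FM04 (96), FM05 (648), FM06 (504), FM07 (432) → 6.

6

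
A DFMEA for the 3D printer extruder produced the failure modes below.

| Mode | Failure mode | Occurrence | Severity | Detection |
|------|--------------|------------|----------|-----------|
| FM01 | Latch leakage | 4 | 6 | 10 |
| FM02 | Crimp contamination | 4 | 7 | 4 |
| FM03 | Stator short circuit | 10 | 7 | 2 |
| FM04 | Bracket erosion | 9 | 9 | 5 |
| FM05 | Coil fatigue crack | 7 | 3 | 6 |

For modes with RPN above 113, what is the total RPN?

RPN = Severity × Occurrence × Detection:
  FM01: 6 × 4 × 10 = 240
  FM02: 7 × 4 × 4 = 112
  FM03: 7 × 10 × 2 = 140
  FM04: 9 × 9 × 5 = 405
  FM05: 3 × 7 × 6 = 126
RPN > 113: FM01 (240), FM03 (140), FM04 (405), FM05 (126).
Sum: 240 + 140 + 405 + 126 = 911.

911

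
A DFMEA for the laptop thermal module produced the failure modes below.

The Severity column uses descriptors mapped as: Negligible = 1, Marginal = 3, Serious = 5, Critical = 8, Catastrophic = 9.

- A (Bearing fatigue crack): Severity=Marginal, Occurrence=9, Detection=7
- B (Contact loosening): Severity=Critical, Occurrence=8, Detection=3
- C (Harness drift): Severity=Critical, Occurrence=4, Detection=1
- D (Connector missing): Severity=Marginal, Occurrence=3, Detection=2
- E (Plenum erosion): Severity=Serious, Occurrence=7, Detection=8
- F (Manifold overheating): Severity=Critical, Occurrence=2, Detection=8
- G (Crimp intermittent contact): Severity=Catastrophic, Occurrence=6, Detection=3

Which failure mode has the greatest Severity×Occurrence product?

B

Criticality = Severity × Occurrence:
  A: 3 × 9 = 27
  B: 8 × 8 = 64
  C: 8 × 4 = 32
  D: 3 × 3 = 9
  E: 5 × 7 = 35
  F: 8 × 2 = 16
  G: 9 × 6 = 54
Highest criticality is 64 → B.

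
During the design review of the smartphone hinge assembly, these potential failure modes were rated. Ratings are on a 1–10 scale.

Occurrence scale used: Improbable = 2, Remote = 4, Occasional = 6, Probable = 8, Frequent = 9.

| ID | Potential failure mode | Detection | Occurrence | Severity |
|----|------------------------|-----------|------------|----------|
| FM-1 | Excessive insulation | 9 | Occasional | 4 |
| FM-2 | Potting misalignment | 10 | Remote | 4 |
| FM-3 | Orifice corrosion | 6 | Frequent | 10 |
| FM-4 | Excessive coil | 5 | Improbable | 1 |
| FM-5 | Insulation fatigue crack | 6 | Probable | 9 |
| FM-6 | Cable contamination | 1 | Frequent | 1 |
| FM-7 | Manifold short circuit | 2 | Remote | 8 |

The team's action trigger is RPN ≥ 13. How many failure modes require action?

RPN = Severity × Occurrence × Detection:
  FM-1: 4 × 6 × 9 = 216
  FM-2: 4 × 4 × 10 = 160
  FM-3: 10 × 9 × 6 = 540
  FM-4: 1 × 2 × 5 = 10
  FM-5: 9 × 8 × 6 = 432
  FM-6: 1 × 9 × 1 = 9
  FM-7: 8 × 4 × 2 = 64
Modes with RPN ≥ 13: FM-1 (216), FM-2 (160), FM-3 (540), FM-5 (432), FM-7 (64) → 5.

5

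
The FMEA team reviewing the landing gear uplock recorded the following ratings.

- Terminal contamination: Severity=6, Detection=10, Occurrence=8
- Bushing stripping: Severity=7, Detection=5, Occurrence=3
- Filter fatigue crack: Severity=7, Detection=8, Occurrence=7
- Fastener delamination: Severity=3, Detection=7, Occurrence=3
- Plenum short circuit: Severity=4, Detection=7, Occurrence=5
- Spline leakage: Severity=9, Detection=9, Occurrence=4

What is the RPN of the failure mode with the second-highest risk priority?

RPN = Severity × Occurrence × Detection:
  Terminal contamination: 6 × 8 × 10 = 480
  Bushing stripping: 7 × 3 × 5 = 105
  Filter fatigue crack: 7 × 7 × 8 = 392
  Fastener delamination: 3 × 3 × 7 = 63
  Plenum short circuit: 4 × 5 × 7 = 140
  Spline leakage: 9 × 4 × 9 = 324
Sorted descending: 480, 392, 324, 140, 105, 63.
The second-highest RPN is 392 (Filter fatigue crack).

392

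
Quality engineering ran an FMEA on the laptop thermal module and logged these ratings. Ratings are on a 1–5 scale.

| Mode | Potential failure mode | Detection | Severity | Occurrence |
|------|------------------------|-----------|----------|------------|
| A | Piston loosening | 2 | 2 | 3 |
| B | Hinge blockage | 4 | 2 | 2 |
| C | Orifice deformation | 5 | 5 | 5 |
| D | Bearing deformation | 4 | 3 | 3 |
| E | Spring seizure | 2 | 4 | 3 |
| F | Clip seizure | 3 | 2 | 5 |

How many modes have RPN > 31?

RPN = Severity × Occurrence × Detection:
  A: 2 × 3 × 2 = 12
  B: 2 × 2 × 4 = 16
  C: 5 × 5 × 5 = 125
  D: 3 × 3 × 4 = 36
  E: 4 × 3 × 2 = 24
  F: 2 × 5 × 3 = 30
Modes with RPN > 31: C (125), D (36) → 2.

2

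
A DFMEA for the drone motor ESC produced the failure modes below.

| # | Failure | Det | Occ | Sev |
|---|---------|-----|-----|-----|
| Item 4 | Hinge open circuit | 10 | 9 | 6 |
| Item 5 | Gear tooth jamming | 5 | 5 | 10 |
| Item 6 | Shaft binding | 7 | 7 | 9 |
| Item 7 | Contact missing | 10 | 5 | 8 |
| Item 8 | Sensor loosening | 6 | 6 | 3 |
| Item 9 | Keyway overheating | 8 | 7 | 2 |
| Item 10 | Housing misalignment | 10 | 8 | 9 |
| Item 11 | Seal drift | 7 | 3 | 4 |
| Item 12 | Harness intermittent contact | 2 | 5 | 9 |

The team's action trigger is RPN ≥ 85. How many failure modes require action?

RPN = Severity × Occurrence × Detection:
  Item 4: 6 × 9 × 10 = 540
  Item 5: 10 × 5 × 5 = 250
  Item 6: 9 × 7 × 7 = 441
  Item 7: 8 × 5 × 10 = 400
  Item 8: 3 × 6 × 6 = 108
  Item 9: 2 × 7 × 8 = 112
  Item 10: 9 × 8 × 10 = 720
  Item 11: 4 × 3 × 7 = 84
  Item 12: 9 × 5 × 2 = 90
Modes with RPN ≥ 85: Item 4 (540), Item 5 (250), Item 6 (441), Item 7 (400), Item 8 (108), Item 9 (112), Item 10 (720), Item 12 (90) → 8.

8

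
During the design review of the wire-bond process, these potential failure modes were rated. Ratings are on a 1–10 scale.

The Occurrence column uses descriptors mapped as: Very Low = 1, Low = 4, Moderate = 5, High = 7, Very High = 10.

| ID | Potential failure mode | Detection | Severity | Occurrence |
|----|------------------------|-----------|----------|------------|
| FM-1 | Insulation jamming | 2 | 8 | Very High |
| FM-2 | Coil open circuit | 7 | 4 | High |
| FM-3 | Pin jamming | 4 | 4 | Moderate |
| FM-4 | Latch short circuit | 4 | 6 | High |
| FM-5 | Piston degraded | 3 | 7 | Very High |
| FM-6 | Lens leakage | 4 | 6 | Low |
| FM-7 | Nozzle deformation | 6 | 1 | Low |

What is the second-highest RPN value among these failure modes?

196

RPN = Severity × Occurrence × Detection:
  FM-1: 8 × 10 × 2 = 160
  FM-2: 4 × 7 × 7 = 196
  FM-3: 4 × 5 × 4 = 80
  FM-4: 6 × 7 × 4 = 168
  FM-5: 7 × 10 × 3 = 210
  FM-6: 6 × 4 × 4 = 96
  FM-7: 1 × 4 × 6 = 24
Sorted descending: 210, 196, 168, 160, 96, 80, 24.
The second-highest RPN is 196 (FM-2).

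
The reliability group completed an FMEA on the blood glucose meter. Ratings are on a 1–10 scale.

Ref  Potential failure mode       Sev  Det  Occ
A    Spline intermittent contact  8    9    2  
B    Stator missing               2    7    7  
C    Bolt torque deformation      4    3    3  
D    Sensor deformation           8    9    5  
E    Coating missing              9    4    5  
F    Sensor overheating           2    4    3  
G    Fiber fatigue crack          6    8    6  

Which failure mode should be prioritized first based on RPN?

D

RPN = Severity × Occurrence × Detection:
  A: 8 × 2 × 9 = 144
  B: 2 × 7 × 7 = 98
  C: 4 × 3 × 3 = 36
  D: 8 × 5 × 9 = 360
  E: 9 × 5 × 4 = 180
  F: 2 × 3 × 4 = 24
  G: 6 × 6 × 8 = 288
Highest RPN is 360 → D.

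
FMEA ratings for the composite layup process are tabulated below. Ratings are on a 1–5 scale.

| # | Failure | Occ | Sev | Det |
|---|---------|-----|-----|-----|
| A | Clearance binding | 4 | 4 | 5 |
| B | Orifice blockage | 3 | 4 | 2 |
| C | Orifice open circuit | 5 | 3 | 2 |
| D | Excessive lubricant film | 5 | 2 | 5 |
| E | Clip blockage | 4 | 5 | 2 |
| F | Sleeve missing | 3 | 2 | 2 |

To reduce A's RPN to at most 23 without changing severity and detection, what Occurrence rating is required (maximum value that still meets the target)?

A: S=4, O=4, D=5 → current RPN = 80.
Fixed product = 20. Need 20 × O ≤ 23, so O ≤ 23/20 = 1.15.
Maximum integer Occurrence rating = 1 (gives RPN 20; O=2 would give 40 > 23).

1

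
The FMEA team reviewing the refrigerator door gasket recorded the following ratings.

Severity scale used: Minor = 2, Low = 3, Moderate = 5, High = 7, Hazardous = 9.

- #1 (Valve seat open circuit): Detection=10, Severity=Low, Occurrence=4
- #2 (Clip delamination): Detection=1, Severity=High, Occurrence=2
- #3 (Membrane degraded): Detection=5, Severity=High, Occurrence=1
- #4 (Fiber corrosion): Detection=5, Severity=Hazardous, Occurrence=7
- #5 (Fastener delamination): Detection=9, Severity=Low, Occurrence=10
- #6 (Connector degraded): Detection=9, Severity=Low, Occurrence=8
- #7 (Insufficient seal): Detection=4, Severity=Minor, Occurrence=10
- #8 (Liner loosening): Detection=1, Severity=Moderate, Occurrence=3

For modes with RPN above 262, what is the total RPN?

585

RPN = Severity × Occurrence × Detection:
  #1: 3 × 4 × 10 = 120
  #2: 7 × 2 × 1 = 14
  #3: 7 × 1 × 5 = 35
  #4: 9 × 7 × 5 = 315
  #5: 3 × 10 × 9 = 270
  #6: 3 × 8 × 9 = 216
  #7: 2 × 10 × 4 = 80
  #8: 5 × 3 × 1 = 15
RPN > 262: #4 (315), #5 (270).
Sum: 315 + 270 = 585.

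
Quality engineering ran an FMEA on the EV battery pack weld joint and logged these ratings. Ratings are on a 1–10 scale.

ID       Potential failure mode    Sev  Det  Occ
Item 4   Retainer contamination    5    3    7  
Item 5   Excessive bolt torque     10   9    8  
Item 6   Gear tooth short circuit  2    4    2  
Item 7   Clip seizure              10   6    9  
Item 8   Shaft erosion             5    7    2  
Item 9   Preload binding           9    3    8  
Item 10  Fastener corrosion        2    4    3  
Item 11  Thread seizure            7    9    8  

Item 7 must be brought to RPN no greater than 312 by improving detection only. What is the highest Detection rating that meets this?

3

Item 7: S=10, O=9, D=6 → current RPN = 540.
Fixed product = 90. Need 90 × D ≤ 312, so D ≤ 312/90 = 3.47.
Maximum integer Detection rating = 3 (gives RPN 270; D=4 would give 360 > 312).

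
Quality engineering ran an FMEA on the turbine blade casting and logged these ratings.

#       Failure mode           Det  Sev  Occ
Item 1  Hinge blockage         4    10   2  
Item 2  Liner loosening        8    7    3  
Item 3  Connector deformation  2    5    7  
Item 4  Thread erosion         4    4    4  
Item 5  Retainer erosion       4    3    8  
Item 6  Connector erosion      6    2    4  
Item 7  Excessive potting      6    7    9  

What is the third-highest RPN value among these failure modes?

RPN = Severity × Occurrence × Detection:
  Item 1: 10 × 2 × 4 = 80
  Item 2: 7 × 3 × 8 = 168
  Item 3: 5 × 7 × 2 = 70
  Item 4: 4 × 4 × 4 = 64
  Item 5: 3 × 8 × 4 = 96
  Item 6: 2 × 4 × 6 = 48
  Item 7: 7 × 9 × 6 = 378
Sorted descending: 378, 168, 96, 80, 70, 64, 48.
The third-highest RPN is 96 (Item 5).

96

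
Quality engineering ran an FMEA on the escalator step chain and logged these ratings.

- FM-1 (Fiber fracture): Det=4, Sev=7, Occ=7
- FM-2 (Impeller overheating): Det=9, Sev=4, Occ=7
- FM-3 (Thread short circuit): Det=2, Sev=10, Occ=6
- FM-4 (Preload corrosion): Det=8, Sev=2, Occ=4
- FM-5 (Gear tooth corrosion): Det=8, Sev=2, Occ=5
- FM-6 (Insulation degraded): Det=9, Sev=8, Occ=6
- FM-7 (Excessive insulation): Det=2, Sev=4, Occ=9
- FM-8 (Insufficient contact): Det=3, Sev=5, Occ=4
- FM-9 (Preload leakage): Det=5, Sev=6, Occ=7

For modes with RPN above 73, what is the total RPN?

1290

RPN = Severity × Occurrence × Detection:
  FM-1: 7 × 7 × 4 = 196
  FM-2: 4 × 7 × 9 = 252
  FM-3: 10 × 6 × 2 = 120
  FM-4: 2 × 4 × 8 = 64
  FM-5: 2 × 5 × 8 = 80
  FM-6: 8 × 6 × 9 = 432
  FM-7: 4 × 9 × 2 = 72
  FM-8: 5 × 4 × 3 = 60
  FM-9: 6 × 7 × 5 = 210
RPN > 73: FM-1 (196), FM-2 (252), FM-3 (120), FM-5 (80), FM-6 (432), FM-9 (210).
Sum: 196 + 252 + 120 + 80 + 432 + 210 = 1290.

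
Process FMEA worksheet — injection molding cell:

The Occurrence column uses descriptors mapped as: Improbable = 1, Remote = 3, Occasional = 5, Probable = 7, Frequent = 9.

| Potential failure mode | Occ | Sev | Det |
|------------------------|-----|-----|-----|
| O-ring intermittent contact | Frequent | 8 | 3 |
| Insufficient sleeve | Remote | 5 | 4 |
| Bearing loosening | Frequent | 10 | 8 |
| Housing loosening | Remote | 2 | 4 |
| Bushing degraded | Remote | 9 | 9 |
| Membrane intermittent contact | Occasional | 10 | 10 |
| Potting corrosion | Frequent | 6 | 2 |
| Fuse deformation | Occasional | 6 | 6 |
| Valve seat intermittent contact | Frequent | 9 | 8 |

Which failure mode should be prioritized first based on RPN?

Bearing loosening

RPN = Severity × Occurrence × Detection:
  O-ring intermittent contact: 8 × 9 × 3 = 216
  Insufficient sleeve: 5 × 3 × 4 = 60
  Bearing loosening: 10 × 9 × 8 = 720
  Housing loosening: 2 × 3 × 4 = 24
  Bushing degraded: 9 × 3 × 9 = 243
  Membrane intermittent contact: 10 × 5 × 10 = 500
  Potting corrosion: 6 × 9 × 2 = 108
  Fuse deformation: 6 × 5 × 6 = 180
  Valve seat intermittent contact: 9 × 9 × 8 = 648
Highest RPN is 720 → Bearing loosening.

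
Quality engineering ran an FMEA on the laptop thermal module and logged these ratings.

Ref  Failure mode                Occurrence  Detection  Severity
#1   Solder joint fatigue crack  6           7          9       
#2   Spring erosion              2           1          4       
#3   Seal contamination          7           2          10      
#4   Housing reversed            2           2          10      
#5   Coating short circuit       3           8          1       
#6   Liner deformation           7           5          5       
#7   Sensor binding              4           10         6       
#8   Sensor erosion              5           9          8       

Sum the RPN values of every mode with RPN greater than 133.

1293

RPN = Severity × Occurrence × Detection:
  #1: 9 × 6 × 7 = 378
  #2: 4 × 2 × 1 = 8
  #3: 10 × 7 × 2 = 140
  #4: 10 × 2 × 2 = 40
  #5: 1 × 3 × 8 = 24
  #6: 5 × 7 × 5 = 175
  #7: 6 × 4 × 10 = 240
  #8: 8 × 5 × 9 = 360
RPN > 133: #1 (378), #3 (140), #6 (175), #7 (240), #8 (360).
Sum: 378 + 140 + 175 + 240 + 360 = 1293.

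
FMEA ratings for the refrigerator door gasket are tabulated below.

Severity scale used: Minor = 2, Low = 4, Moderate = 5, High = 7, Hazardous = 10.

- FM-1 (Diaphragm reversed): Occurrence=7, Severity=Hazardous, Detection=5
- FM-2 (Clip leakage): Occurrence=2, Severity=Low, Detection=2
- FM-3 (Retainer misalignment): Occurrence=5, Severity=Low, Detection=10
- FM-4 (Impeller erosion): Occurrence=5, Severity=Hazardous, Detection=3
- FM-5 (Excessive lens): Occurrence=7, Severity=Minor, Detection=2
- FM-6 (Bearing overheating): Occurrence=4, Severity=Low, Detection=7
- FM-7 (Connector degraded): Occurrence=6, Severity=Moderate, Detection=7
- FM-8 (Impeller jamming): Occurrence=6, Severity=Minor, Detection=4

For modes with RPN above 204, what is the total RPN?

560

RPN = Severity × Occurrence × Detection:
  FM-1: 10 × 7 × 5 = 350
  FM-2: 4 × 2 × 2 = 16
  FM-3: 4 × 5 × 10 = 200
  FM-4: 10 × 5 × 3 = 150
  FM-5: 2 × 7 × 2 = 28
  FM-6: 4 × 4 × 7 = 112
  FM-7: 5 × 6 × 7 = 210
  FM-8: 2 × 6 × 4 = 48
RPN > 204: FM-1 (350), FM-7 (210).
Sum: 350 + 210 = 560.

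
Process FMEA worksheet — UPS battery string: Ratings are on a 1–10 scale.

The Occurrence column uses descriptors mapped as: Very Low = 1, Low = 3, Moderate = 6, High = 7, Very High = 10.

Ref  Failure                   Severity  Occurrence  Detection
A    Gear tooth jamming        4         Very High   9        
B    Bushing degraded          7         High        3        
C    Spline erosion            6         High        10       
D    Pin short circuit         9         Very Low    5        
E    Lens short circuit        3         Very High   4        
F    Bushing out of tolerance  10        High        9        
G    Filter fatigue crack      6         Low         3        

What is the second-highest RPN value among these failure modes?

RPN = Severity × Occurrence × Detection:
  A: 4 × 10 × 9 = 360
  B: 7 × 7 × 3 = 147
  C: 6 × 7 × 10 = 420
  D: 9 × 1 × 5 = 45
  E: 3 × 10 × 4 = 120
  F: 10 × 7 × 9 = 630
  G: 6 × 3 × 3 = 54
Sorted descending: 630, 420, 360, 147, 120, 54, 45.
The second-highest RPN is 420 (C).

420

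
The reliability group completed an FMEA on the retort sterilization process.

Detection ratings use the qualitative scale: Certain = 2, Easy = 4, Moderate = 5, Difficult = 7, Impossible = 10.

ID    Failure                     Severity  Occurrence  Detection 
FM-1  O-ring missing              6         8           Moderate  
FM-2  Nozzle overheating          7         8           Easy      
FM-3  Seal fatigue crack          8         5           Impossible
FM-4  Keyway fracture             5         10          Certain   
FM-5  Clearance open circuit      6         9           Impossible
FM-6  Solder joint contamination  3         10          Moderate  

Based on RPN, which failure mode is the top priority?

FM-5

RPN = Severity × Occurrence × Detection:
  FM-1: 6 × 8 × 5 = 240
  FM-2: 7 × 8 × 4 = 224
  FM-3: 8 × 5 × 10 = 400
  FM-4: 5 × 10 × 2 = 100
  FM-5: 6 × 9 × 10 = 540
  FM-6: 3 × 10 × 5 = 150
Highest RPN is 540 → FM-5.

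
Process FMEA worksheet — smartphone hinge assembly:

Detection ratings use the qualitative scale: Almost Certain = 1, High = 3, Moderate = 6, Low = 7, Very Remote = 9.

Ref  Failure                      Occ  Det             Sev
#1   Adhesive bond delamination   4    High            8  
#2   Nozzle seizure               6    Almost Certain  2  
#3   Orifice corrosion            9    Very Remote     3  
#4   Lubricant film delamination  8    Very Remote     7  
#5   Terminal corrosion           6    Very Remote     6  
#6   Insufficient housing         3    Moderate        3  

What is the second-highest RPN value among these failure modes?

RPN = Severity × Occurrence × Detection:
  #1: 8 × 4 × 3 = 96
  #2: 2 × 6 × 1 = 12
  #3: 3 × 9 × 9 = 243
  #4: 7 × 8 × 9 = 504
  #5: 6 × 6 × 9 = 324
  #6: 3 × 3 × 6 = 54
Sorted descending: 504, 324, 243, 96, 54, 12.
The second-highest RPN is 324 (#5).

324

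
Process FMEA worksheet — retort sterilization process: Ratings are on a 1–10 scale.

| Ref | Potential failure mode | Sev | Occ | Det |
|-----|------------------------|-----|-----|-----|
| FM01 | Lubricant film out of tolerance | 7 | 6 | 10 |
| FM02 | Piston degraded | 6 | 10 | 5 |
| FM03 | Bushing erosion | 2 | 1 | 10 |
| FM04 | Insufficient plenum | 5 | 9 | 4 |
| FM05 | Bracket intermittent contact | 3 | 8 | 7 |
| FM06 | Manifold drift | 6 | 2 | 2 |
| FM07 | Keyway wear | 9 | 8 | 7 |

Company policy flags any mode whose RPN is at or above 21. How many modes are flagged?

RPN = Severity × Occurrence × Detection:
  FM01: 7 × 6 × 10 = 420
  FM02: 6 × 10 × 5 = 300
  FM03: 2 × 1 × 10 = 20
  FM04: 5 × 9 × 4 = 180
  FM05: 3 × 8 × 7 = 168
  FM06: 6 × 2 × 2 = 24
  FM07: 9 × 8 × 7 = 504
Modes with RPN ≥ 21: FM01 (420), FM02 (300), FM04 (180), FM05 (168), FM06 (24), FM07 (504) → 6.

6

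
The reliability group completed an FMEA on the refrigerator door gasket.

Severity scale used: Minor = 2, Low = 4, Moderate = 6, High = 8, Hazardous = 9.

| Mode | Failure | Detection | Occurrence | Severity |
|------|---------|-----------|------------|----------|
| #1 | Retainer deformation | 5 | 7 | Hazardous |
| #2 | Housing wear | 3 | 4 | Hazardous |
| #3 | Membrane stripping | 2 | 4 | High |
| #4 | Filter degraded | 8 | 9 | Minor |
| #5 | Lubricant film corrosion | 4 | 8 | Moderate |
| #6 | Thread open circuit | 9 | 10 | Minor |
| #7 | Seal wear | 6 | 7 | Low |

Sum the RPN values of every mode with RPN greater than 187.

RPN = Severity × Occurrence × Detection:
  #1: 9 × 7 × 5 = 315
  #2: 9 × 4 × 3 = 108
  #3: 8 × 4 × 2 = 64
  #4: 2 × 9 × 8 = 144
  #5: 6 × 8 × 4 = 192
  #6: 2 × 10 × 9 = 180
  #7: 4 × 7 × 6 = 168
RPN > 187: #1 (315), #5 (192).
Sum: 315 + 192 = 507.

507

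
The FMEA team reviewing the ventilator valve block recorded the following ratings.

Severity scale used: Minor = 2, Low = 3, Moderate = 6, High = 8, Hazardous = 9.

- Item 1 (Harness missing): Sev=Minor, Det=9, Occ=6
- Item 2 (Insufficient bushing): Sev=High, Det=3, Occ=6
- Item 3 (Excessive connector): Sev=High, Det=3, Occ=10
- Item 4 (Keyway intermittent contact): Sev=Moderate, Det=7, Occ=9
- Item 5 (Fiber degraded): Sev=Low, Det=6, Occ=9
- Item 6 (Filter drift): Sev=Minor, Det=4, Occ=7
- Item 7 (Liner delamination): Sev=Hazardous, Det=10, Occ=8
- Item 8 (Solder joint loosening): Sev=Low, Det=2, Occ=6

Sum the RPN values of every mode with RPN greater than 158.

1500

RPN = Severity × Occurrence × Detection:
  Item 1: 2 × 6 × 9 = 108
  Item 2: 8 × 6 × 3 = 144
  Item 3: 8 × 10 × 3 = 240
  Item 4: 6 × 9 × 7 = 378
  Item 5: 3 × 9 × 6 = 162
  Item 6: 2 × 7 × 4 = 56
  Item 7: 9 × 8 × 10 = 720
  Item 8: 3 × 6 × 2 = 36
RPN > 158: Item 3 (240), Item 4 (378), Item 5 (162), Item 7 (720).
Sum: 240 + 378 + 162 + 720 = 1500.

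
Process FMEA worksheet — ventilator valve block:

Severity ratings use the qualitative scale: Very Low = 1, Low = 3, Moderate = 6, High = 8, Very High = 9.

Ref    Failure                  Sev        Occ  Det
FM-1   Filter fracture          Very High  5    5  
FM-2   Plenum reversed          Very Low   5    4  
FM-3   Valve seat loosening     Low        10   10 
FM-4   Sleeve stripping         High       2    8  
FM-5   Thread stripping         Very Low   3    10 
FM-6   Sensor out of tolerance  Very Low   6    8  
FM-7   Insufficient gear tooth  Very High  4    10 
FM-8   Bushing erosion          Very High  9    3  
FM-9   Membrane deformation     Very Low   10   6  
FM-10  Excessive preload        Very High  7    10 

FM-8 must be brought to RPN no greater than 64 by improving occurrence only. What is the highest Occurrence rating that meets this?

FM-8: S=9, O=9, D=3 → current RPN = 243.
Fixed product = 27. Need 27 × O ≤ 64, so O ≤ 64/27 = 2.37.
Maximum integer Occurrence rating = 2 (gives RPN 54; O=3 would give 81 > 64).

2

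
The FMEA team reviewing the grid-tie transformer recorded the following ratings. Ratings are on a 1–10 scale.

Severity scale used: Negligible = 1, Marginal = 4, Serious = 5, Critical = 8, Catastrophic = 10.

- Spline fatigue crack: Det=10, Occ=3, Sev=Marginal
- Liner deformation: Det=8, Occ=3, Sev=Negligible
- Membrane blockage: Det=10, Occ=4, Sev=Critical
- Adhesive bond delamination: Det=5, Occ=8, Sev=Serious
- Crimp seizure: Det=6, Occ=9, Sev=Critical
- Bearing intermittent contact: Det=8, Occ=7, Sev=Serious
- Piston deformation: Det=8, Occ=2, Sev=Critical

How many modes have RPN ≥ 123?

5

RPN = Severity × Occurrence × Detection:
  Spline fatigue crack: 4 × 3 × 10 = 120
  Liner deformation: 1 × 3 × 8 = 24
  Membrane blockage: 8 × 4 × 10 = 320
  Adhesive bond delamination: 5 × 8 × 5 = 200
  Crimp seizure: 8 × 9 × 6 = 432
  Bearing intermittent contact: 5 × 7 × 8 = 280
  Piston deformation: 8 × 2 × 8 = 128
Modes with RPN ≥ 123: Membrane blockage (320), Adhesive bond delamination (200), Crimp seizure (432), Bearing intermittent contact (280), Piston deformation (128) → 5.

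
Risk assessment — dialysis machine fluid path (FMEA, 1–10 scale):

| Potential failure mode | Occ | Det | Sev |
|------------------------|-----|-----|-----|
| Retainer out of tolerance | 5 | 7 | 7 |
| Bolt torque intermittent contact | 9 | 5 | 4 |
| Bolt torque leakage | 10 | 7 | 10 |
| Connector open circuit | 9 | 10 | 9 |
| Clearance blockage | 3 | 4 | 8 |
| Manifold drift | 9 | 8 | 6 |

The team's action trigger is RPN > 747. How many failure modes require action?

RPN = Severity × Occurrence × Detection:
  Retainer out of tolerance: 7 × 5 × 7 = 245
  Bolt torque intermittent contact: 4 × 9 × 5 = 180
  Bolt torque leakage: 10 × 10 × 7 = 700
  Connector open circuit: 9 × 9 × 10 = 810
  Clearance blockage: 8 × 3 × 4 = 96
  Manifold drift: 6 × 9 × 8 = 432
Modes with RPN > 747: Connector open circuit (810) → 1.

1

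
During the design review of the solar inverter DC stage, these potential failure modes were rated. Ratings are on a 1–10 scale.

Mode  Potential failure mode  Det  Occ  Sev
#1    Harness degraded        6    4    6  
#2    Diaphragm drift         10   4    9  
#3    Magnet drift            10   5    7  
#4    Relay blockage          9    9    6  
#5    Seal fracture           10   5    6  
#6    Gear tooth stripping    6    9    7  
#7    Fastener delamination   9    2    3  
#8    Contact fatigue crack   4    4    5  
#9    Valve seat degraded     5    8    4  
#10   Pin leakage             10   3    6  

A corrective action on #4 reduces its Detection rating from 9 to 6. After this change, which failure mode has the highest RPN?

RPN = Severity × Occurrence × Detection:
  #1: 6 × 4 × 6 = 144
  #2: 9 × 4 × 10 = 360
  #3: 7 × 5 × 10 = 350
  #4: 6 × 9 × 9 = 486
  #5: 6 × 5 × 10 = 300
  #6: 7 × 9 × 6 = 378
  #7: 3 × 2 × 9 = 54
  #8: 5 × 4 × 4 = 80
  #9: 4 × 8 × 5 = 160
  #10: 6 × 3 × 10 = 180
After action: #4 → 6 × 9 × 6 = 324.
Revised RPNs: #6=378, #2=360, #3=350, #4=324, #5=300, #10=180, #9=160, #1=144, #8=80, #7=54.
Highest is now #6 (378).

#6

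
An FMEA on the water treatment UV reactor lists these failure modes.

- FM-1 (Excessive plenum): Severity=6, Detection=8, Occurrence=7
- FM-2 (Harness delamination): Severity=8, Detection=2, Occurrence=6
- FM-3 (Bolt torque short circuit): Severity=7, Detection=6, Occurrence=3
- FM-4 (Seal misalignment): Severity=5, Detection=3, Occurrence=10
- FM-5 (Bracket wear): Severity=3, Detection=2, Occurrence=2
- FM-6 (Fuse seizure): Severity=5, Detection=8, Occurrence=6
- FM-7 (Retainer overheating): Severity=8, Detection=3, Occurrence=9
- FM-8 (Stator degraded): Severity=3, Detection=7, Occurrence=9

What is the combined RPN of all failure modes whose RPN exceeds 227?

RPN = Severity × Occurrence × Detection:
  FM-1: 6 × 7 × 8 = 336
  FM-2: 8 × 6 × 2 = 96
  FM-3: 7 × 3 × 6 = 126
  FM-4: 5 × 10 × 3 = 150
  FM-5: 3 × 2 × 2 = 12
  FM-6: 5 × 6 × 8 = 240
  FM-7: 8 × 9 × 3 = 216
  FM-8: 3 × 9 × 7 = 189
RPN > 227: FM-1 (336), FM-6 (240).
Sum: 336 + 240 = 576.

576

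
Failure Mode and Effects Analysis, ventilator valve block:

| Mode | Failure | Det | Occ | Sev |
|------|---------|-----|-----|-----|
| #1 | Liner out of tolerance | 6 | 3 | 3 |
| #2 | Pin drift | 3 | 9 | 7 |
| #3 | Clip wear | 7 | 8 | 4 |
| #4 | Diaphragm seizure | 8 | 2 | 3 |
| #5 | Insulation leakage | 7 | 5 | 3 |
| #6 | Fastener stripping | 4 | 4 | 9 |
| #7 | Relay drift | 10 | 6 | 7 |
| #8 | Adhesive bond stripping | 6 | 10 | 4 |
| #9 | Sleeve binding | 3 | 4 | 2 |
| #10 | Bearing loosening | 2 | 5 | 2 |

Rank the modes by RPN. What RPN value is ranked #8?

48

RPN = Severity × Occurrence × Detection:
  #1: 3 × 3 × 6 = 54
  #2: 7 × 9 × 3 = 189
  #3: 4 × 8 × 7 = 224
  #4: 3 × 2 × 8 = 48
  #5: 3 × 5 × 7 = 105
  #6: 9 × 4 × 4 = 144
  #7: 7 × 6 × 10 = 420
  #8: 4 × 10 × 6 = 240
  #9: 2 × 4 × 3 = 24
  #10: 2 × 5 × 2 = 20
Sorted descending: 420, 240, 224, 189, 144, 105, 54, 48, 24, 20.
The eighth-highest RPN is 48 (#4).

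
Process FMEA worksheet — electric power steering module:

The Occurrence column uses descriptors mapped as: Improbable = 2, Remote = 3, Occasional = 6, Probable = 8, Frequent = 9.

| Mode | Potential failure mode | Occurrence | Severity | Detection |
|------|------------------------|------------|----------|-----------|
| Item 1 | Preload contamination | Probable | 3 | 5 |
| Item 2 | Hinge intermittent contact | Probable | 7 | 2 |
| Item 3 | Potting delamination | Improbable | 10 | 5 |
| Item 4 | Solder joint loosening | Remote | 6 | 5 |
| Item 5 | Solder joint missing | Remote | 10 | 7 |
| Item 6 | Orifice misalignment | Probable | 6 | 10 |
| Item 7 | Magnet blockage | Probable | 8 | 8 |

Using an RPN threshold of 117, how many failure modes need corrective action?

RPN = Severity × Occurrence × Detection:
  Item 1: 3 × 8 × 5 = 120
  Item 2: 7 × 8 × 2 = 112
  Item 3: 10 × 2 × 5 = 100
  Item 4: 6 × 3 × 5 = 90
  Item 5: 10 × 3 × 7 = 210
  Item 6: 6 × 8 × 10 = 480
  Item 7: 8 × 8 × 8 = 512
Modes with RPN ≥ 117: Item 1 (120), Item 5 (210), Item 6 (480), Item 7 (512) → 4.

4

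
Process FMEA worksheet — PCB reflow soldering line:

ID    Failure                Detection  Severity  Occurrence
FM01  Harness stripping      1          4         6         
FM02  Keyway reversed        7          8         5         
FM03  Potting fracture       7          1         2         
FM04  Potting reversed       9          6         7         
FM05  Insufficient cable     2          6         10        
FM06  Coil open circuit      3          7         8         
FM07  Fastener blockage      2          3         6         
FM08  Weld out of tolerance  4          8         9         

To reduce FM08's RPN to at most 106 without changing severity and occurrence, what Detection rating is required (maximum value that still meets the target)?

FM08: S=8, O=9, D=4 → current RPN = 288.
Fixed product = 72. Need 72 × D ≤ 106, so D ≤ 106/72 = 1.47.
Maximum integer Detection rating = 1 (gives RPN 72; D=2 would give 144 > 106).

1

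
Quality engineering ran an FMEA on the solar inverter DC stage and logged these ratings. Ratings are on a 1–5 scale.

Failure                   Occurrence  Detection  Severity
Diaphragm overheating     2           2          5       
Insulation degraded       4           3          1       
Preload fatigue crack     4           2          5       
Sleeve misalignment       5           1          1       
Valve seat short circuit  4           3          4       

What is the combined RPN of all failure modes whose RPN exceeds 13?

RPN = Severity × Occurrence × Detection:
  Diaphragm overheating: 5 × 2 × 2 = 20
  Insulation degraded: 1 × 4 × 3 = 12
  Preload fatigue crack: 5 × 4 × 2 = 40
  Sleeve misalignment: 1 × 5 × 1 = 5
  Valve seat short circuit: 4 × 4 × 3 = 48
RPN > 13: Diaphragm overheating (20), Preload fatigue crack (40), Valve seat short circuit (48).
Sum: 20 + 40 + 48 = 108.

108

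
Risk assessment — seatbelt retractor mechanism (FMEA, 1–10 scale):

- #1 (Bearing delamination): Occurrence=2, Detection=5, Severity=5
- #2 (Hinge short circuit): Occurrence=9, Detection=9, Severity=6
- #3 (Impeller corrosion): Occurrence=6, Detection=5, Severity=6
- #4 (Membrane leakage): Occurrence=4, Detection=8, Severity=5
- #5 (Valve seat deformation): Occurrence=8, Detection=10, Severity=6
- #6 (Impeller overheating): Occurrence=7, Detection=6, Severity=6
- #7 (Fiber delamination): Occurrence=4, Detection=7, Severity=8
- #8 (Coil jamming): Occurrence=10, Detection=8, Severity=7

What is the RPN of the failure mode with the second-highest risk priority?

486

RPN = Severity × Occurrence × Detection:
  #1: 5 × 2 × 5 = 50
  #2: 6 × 9 × 9 = 486
  #3: 6 × 6 × 5 = 180
  #4: 5 × 4 × 8 = 160
  #5: 6 × 8 × 10 = 480
  #6: 6 × 7 × 6 = 252
  #7: 8 × 4 × 7 = 224
  #8: 7 × 10 × 8 = 560
Sorted descending: 560, 486, 480, 252, 224, 180, 160, 50.
The second-highest RPN is 486 (#2).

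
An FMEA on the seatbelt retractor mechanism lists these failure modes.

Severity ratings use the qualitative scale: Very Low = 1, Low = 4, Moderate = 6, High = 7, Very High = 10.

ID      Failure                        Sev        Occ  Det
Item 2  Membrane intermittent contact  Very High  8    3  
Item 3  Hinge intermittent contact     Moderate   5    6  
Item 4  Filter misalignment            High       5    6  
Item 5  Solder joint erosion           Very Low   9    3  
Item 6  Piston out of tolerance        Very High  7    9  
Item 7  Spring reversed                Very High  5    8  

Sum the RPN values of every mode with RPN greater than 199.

RPN = Severity × Occurrence × Detection:
  Item 2: 10 × 8 × 3 = 240
  Item 3: 6 × 5 × 6 = 180
  Item 4: 7 × 5 × 6 = 210
  Item 5: 1 × 9 × 3 = 27
  Item 6: 10 × 7 × 9 = 630
  Item 7: 10 × 5 × 8 = 400
RPN > 199: Item 2 (240), Item 4 (210), Item 6 (630), Item 7 (400).
Sum: 240 + 210 + 630 + 400 = 1480.

1480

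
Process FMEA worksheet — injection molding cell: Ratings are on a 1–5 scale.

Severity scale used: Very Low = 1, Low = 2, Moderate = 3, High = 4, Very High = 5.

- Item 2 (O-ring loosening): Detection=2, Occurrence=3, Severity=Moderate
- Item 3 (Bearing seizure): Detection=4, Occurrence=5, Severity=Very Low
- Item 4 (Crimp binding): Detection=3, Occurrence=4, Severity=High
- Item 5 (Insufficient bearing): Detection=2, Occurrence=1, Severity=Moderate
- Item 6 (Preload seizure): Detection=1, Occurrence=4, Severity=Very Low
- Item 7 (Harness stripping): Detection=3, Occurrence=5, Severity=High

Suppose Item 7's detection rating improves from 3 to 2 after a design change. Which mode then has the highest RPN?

RPN = Severity × Occurrence × Detection:
  Item 2: 3 × 3 × 2 = 18
  Item 3: 1 × 5 × 4 = 20
  Item 4: 4 × 4 × 3 = 48
  Item 5: 3 × 1 × 2 = 6
  Item 6: 1 × 4 × 1 = 4
  Item 7: 4 × 5 × 3 = 60
After action: Item 7 → 4 × 5 × 2 = 40.
Revised RPNs: Item 4=48, Item 7=40, Item 3=20, Item 2=18, Item 5=6, Item 6=4.
Highest is now Item 4 (48).

Item 4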